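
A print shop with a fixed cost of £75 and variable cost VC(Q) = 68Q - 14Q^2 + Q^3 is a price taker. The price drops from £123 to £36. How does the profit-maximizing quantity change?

AVC = 68 - 14Q + Q^2, minimized at Q = 7 where min AVC = £19. MC = 68 - 28Q + 3Q^2.
With P = £123 above the shutdown price, P = MC gives Q = 11.
At P = £36 ≥ min AVC, set P = MC: Q = 8. The firm stays open but cuts output.

Output falls from 11 to 8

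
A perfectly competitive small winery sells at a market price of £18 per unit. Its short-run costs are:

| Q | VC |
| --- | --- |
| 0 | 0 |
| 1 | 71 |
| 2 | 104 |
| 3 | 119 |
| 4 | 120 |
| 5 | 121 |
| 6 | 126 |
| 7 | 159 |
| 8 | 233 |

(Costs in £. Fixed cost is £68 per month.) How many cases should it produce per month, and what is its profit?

Compute π = P·Q − TC at each output: Q=0: -68; Q=1: -121; Q=2: -136; Q=3: -133; Q=4: -116; Q=5: -99; Q=6: -86; Q=7: -101; Q=8: -157.
Profit is highest at Q = 0. Equivalently, the lowest AVC in the table is 126/6 ≈ £21 at Q = 6, and P = £18 falls below it — price never covers variable cost, so the firm shuts down and loses only its fixed cost.

Q = 0 (shut down); profit = -£68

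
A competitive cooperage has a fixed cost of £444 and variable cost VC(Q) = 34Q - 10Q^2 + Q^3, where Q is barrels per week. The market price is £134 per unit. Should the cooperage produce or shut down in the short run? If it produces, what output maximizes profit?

Produce at Q = 10

Variable cost is VC = 34Q - 10Q^2 + Q^3, so AVC = VC/Q = 34 - 10Q + Q^2 and MC = dTC/dQ = 34 - 20Q + 3Q^2.
AVC is minimized where dAVC/dQ = -10 + 2Q = 0, at Q = 5; min AVC = 34 - 10·5 + 5^2 = £9.
P = £134 exceeds min AVC = £9, so the firm stays open.
Set P = MC: 134 = 34 - 20Q + 3Q^2 → -100 - 20Q + 3Q^2 = 0. The roots are Q = -10/3 and Q = 10; the profit-maximizing output is on the rising part of MC, so Q* = 10.
Check: AVC at Q = 10 is £34 ≤ P, so revenue covers variable cost.
Profit = P·Q − TC = 134·10 − 784 = £556.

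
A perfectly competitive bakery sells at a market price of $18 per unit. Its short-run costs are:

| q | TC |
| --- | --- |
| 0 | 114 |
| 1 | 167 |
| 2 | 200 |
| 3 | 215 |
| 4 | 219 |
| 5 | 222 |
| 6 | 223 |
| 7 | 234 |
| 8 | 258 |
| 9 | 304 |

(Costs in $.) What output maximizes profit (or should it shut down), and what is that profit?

q = 7; profit = -$108

Compute π = P·q − TC at each output: q=0: -114; q=1: -149; q=2: -164; q=3: -161; q=4: -147; q=5: -132; q=6: -115; q=7: -108; q=8: -114; q=9: -142.
Profit is maximized at q = 7. AVC there is 120/7 = $17.14 ≤ P, so producing beats shutting down (which would give -$114).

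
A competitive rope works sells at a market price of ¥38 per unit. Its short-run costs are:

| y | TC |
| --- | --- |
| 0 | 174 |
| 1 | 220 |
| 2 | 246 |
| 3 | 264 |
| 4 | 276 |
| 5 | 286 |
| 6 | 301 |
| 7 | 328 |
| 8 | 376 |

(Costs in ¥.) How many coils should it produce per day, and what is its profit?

y = 7; profit = -¥62

Compute π = P·y − TC at each output: y=0: -174; y=1: -182; y=2: -170; y=3: -150; y=4: -124; y=5: -96; y=6: -73; y=7: -62; y=8: -72.
Profit is maximized at y = 7. AVC there is 154/7 = ¥22 ≤ P, so producing beats shutting down (which would give -¥174).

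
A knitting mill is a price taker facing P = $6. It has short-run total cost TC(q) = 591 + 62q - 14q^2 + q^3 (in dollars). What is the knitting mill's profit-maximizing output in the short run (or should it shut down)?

From TC, MC = TC'(q) = 62 - 28q + 3q^2 and AVC = VC/q = 62 - 14q + q^2.
The AVC parabola has its vertex at q = 14/2 = 7, where AVC = 62 - 14·7 + 7^2 = $13.
P = $6 lies below min AVC = $13; no output level covers variable cost.
The firm minimizes its loss by shutting down and losing only its fixed cost of $591.

Shut down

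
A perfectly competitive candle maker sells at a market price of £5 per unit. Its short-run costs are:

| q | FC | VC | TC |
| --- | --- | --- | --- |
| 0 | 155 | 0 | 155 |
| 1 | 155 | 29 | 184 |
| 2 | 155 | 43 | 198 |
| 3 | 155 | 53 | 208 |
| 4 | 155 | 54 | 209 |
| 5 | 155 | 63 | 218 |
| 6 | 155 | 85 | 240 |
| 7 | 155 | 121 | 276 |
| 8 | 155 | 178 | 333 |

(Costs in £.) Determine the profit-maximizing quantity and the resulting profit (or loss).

q = 0 (shut down); profit = -£155

Compute π = P·q − TC at each output: q=0: -155; q=1: -179; q=2: -188; q=3: -193; q=4: -189; q=5: -193; q=6: -210; q=7: -241; q=8: -293.
Profit is highest at q = 0. Equivalently, the lowest AVC in the table is 63/5 ≈ £12.60 at q = 5, and P = £5 falls below it — price never covers variable cost, so the firm shuts down and loses only its fixed cost.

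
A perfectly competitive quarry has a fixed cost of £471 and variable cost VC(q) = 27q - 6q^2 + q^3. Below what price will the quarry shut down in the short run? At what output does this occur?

The firm shuts down when price falls below the minimum of average variable cost. AVC = VC/q = 27 - 6q + q^2.
dAVC/dq = -6 + 2q = 0 gives q = 3. min AVC = 27 - 6·3 + 3^2 = 18.
So the shutdown price is £18.

£18 per unit, at q = 3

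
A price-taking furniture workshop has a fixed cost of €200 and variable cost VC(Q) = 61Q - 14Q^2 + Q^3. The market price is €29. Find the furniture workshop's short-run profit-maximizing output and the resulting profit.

Profit = -€72 at Q = 8

AVC = 61 - 14Q + Q^2; min AVC = €12 at Q = 7. Since P = €29 ≥ min AVC, the firm produces.
With MC = 61 - 28Q + 3Q^2, P = MC on the upward-sloping part at Q* = 8.
TR = 29·8 = 232. TC = 200 + 104 = 304. Profit = 232 − 304 = -€72.
That loss of €72 beats the €200 the firm would lose by shutting down; producing recovers €128 of fixed cost.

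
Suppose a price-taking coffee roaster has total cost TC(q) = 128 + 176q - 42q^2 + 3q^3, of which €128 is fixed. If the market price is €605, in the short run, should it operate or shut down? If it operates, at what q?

Produce at q = 13

Variable cost is VC = 176q - 42q^2 + 3q^3, so AVC = VC/q = 176 - 42q + 3q^2 and MC = dTC/dq = 176 - 84q + 9q^2.
AVC is minimized where dAVC/dq = -42 + 6q = 0, at q = 7; min AVC = 176 - 42·7 + 3·7^2 = €29.
Since P = €605 ≥ min AVC = €29, price covers variable cost and the firm should produce.
Set P = MC: 605 = 176 - 84q + 9q^2 → -429 - 84q + 9q^2 = 0. The roots are q = -11/3 and q = 13; the profit-maximizing output is on the rising part of MC, so q* = 13.
Check: AVC at q = 13 is €137 ≤ P, so revenue covers variable cost.
Profit = P·q − TC = 605·13 − 1909 = €5956.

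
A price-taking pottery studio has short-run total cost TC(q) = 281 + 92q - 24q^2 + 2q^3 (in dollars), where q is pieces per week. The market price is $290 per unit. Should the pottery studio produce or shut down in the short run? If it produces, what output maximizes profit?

Produce at q = 11

Strip out fixed cost: VC = 92q - 24q^2 + 2q^3. Then AVC = 92 - 24q + 2q^2 and MC = 92 - 48q + 6q^2.
AVC hits its minimum where MC = AVC, at q = 6, giving min AVC = 92 - 24·6 + 2·6^2 = $20.
Since P = $290 ≥ min AVC = $20, price covers variable cost and the firm should produce.
P = MC gives -198 - 48q + 6q^2 = 0, with roots -3 and 11. Take the larger (rising MC): q* = 11.
Check: AVC at q = 11 is $70 ≤ P, so revenue covers variable cost.
Profit = P·q − TC = 290·11 − 1051 = $2139.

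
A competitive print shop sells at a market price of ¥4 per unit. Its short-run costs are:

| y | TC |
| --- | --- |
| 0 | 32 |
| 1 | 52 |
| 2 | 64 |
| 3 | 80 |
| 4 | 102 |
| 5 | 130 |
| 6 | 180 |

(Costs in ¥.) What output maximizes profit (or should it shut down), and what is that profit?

y = 0 (shut down); profit = -¥32

Compute π = P·y − TC at each output: y=0: -32; y=1: -48; y=2: -56; y=3: -68; y=4: -86; y=5: -110; y=6: -156.
Profit is highest at y = 0. Equivalently, the lowest AVC in the table is 32/2 ≈ ¥16 at y = 2, and P = ¥4 falls below it — price never covers variable cost, so the firm shuts down and loses only its fixed cost.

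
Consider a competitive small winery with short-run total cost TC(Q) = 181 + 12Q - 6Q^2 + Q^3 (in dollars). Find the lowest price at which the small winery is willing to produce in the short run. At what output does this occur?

$3 per unit, at Q = 3

Short-run supply begins at min AVC. From VC = 12Q - 6Q^2 + Q^3, AVC = 12 - 6Q + Q^2.
At the minimum of AVC, MC = AVC. MC = 12 - 12Q + 3Q^2; setting MC = AVC gives 2Q^2 - 6Q = 0, so Q = 3. min AVC = 3.
So the shutdown price is $3.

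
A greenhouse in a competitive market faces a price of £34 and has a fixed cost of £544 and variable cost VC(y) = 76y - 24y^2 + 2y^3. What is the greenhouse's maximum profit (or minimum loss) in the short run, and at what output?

AVC = 76 - 24y + 2y^2; min AVC = £4 at y = 6. Since P = £34 ≥ min AVC, the firm produces.
MC = 76 - 48y + 6y^2. Setting P = MC and taking the root on the rising branch gives y* = 7.
TR = 34·7 = 238. TC = 544 + 42 = 586. Profit = 238 − 586 = -£348.
By producing, the firm covers all variable cost plus £196 of fixed cost; shutting down would lose the full £544.

Profit = -£348 at y = 7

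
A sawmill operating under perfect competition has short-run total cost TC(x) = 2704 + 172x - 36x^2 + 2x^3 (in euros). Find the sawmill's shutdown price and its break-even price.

Shutdown price = €10; break-even price = €250

AVC = 172 - 36x + 2x^2; minimized at x = 9, giving min AVC = €10. That is the shutdown price.
ATC = 2704/x + 172 - 36x + 2x^2. Setting dATC/dx = −2704/x^2 − 36 + 4x = 0 gives x = 13 (since 4·13^3 − 36·13^2 = 2704).
min ATC = 2704/13 + 172 − 36·13 + 2·13^2 = €250. That is the break-even price.
For €10 ≤ P < €250 the firm produces at a loss; below €10 it shuts down.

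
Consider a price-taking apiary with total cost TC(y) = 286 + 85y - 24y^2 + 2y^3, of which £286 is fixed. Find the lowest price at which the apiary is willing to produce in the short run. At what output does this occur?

£13 per unit, at y = 6

The shutdown price is the minimum of AVC. VC = 85y - 24y^2 + 2y^3, so AVC = 85 - 24y + 2y^2.
At the minimum of AVC, MC = AVC. MC = 85 - 48y + 6y^2; setting MC = AVC gives 4y^2 - 24y = 0, so y = 6. min AVC = 13.
The firm shuts down for any P below £13.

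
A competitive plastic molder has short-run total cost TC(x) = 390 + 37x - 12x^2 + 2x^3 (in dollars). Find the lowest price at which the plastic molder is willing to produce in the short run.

Short-run supply begins at min AVC. From VC = 37x - 12x^2 + 2x^3, AVC = 37 - 12x + 2x^2.
At the minimum of AVC, MC = AVC. MC = 37 - 24x + 6x^2; setting MC = AVC gives 4x^2 - 12x = 0, so x = 3. min AVC = 19.
For P < $19 the firm produces nothing.

$19 per unit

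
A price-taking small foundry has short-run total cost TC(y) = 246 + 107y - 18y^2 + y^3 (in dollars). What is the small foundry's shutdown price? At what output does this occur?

The firm shuts down when price falls below the minimum of average variable cost. AVC = VC/y = 107 - 18y + y^2.
At the minimum of AVC, MC = AVC. MC = 107 - 36y + 3y^2; setting MC = AVC gives 2y^2 - 18y = 0, so y = 9. min AVC = 26.
So the shutdown price is $26.

$26 per unit, at y = 9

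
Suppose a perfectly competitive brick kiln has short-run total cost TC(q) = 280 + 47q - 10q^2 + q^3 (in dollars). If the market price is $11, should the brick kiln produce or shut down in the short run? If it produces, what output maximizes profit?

From TC, MC = TC'(q) = 47 - 20q + 3q^2 and AVC = VC/q = 47 - 10q + q^2.
The AVC parabola has its vertex at q = 10/2 = 5, where AVC = 47 - 10·5 + 5^2 = $22.
Since P = $11 < min AVC = $22, price fails to cover variable cost at any output.
Shutting down limits the loss to fixed cost, $280.

Shut down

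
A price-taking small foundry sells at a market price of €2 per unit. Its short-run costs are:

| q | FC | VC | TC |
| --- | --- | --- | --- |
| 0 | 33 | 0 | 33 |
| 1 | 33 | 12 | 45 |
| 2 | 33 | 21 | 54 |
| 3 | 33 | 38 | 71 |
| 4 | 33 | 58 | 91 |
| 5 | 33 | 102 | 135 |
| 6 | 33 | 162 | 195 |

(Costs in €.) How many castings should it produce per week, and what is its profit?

q = 0 (shut down); profit = -€33

Compute π = P·q − TC at each output: q=0: -33; q=1: -43; q=2: -50; q=3: -65; q=4: -83; q=5: -125; q=6: -183.
Profit is highest at q = 0. Equivalently, the lowest AVC in the table is 21/2 ≈ €10.50 at q = 2, and P = €2 falls below it — price never covers variable cost, so the firm shuts down and loses only its fixed cost.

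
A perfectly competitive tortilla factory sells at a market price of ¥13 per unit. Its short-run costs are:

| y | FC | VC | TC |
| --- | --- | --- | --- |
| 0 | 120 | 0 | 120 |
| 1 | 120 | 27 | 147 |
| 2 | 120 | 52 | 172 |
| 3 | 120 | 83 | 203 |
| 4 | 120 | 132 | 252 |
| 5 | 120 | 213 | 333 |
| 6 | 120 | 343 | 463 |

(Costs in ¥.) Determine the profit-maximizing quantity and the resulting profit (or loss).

Tabulate TR − TC: y=0: -120; y=1: -134; y=2: -146; y=3: -164; y=4: -200; y=5: -268; y=6: -385.
Profit is highest at y = 0. Equivalently, the lowest AVC in the table is 52/2 ≈ ¥26 at y = 2, and P = ¥13 falls below it — price never covers variable cost, so the firm shuts down and loses only its fixed cost.

y = 0 (shut down); profit = -¥120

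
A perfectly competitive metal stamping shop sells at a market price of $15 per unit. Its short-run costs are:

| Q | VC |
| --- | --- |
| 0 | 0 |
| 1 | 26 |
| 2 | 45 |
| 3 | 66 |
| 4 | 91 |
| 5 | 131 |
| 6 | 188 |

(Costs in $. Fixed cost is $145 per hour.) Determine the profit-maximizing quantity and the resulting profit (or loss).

Q = 0 (shut down); profit = -$145

Tabulate TR − TC: Q=0: -145; Q=1: -156; Q=2: -160; Q=3: -166; Q=4: -176; Q=5: -201; Q=6: -243.
Profit is highest at Q = 0. Equivalently, the lowest AVC in the table is 66/3 ≈ $22 at Q = 3, and P = $15 falls below it — price never covers variable cost, so the firm shuts down and loses only its fixed cost.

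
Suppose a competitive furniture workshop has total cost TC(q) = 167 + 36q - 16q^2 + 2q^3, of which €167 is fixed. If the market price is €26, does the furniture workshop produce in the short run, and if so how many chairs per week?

Produce at q = 5

From TC, MC = TC'(q) = 36 - 32q + 6q^2 and AVC = VC/q = 36 - 16q + 2q^2.
AVC is minimized where dAVC/dq = -16 + 4q = 0, at q = 4; min AVC = 36 - 16·4 + 2·4^2 = €4.
Since P = €26 ≥ min AVC = €4, price covers variable cost and the firm should produce.
P = MC gives 10 - 32q + 6q^2 = 0, with roots 1/3 and 5. Take the larger (rising MC): q* = 5.
Check: AVC at q = 5 is €6 ≤ P, so revenue covers variable cost.
Profit = P·q − TC = 26·5 − 197 = -€67, a loss, but smaller than the €167 fixed cost the firm would lose by shutting down.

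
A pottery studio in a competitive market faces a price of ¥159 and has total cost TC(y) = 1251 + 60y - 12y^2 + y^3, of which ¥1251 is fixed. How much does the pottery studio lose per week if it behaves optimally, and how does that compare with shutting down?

AVC = 60 - 12y + y^2; min AVC = ¥24 at y = 6. Since P = ¥159 ≥ min AVC, the firm produces.
With MC = 60 - 24y + 3y^2, P = MC on the upward-sloping part at y* = 11.
TR = 159·11 = 1749. TC = 1251 + 539 = 1790. Profit = 1749 − 1790 = -¥41.
That loss of ¥41 beats the ¥1251 the firm would lose by shutting down; producing recovers ¥1210 of fixed cost.

Profit = -¥41 at y = 11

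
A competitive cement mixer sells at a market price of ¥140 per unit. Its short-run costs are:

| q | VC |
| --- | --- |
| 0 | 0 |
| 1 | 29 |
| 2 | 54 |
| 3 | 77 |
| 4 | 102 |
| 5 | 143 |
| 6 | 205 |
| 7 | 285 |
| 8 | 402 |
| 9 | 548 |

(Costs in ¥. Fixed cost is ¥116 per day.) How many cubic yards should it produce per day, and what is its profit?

q = 8; profit = ¥602

Profit at each row (π = 140q − TC): q=0: -116; q=1: -5; q=2: 110; q=3: 227; q=4: 342; q=5: 441; q=6: 519; q=7: 579; q=8: 602; q=9: 596.
Profit is maximized at q = 8. AVC there is 402/8 = ¥50.25 ≤ P, so producing beats shutting down (which would give -¥116).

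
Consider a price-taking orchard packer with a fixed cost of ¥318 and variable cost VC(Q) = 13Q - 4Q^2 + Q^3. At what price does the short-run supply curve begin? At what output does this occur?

The firm shuts down when price falls below the minimum of average variable cost. AVC = VC/Q = 13 - 4Q + Q^2.
dAVC/dQ = -4 + 2Q = 0 gives Q = 2. min AVC = 13 - 4·2 + 2^2 = 9.
So the shutdown price is ¥9.

¥9 per unit, at Q = 2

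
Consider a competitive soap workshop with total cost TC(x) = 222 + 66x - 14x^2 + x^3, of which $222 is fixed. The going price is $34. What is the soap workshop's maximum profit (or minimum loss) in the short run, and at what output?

AVC = 66 - 14x + x^2 has its minimum $17 at x = 7; price $34 clears that bar, so the firm operates.
With MC = 66 - 28x + 3x^2, P = MC on the upward-sloping part at x* = 8.
TR = 34·8 = 272. TC = 222 + 144 = 366. Profit = 272 − 366 = -$94.
That loss of $94 beats the $222 the firm would lose by shutting down; producing recovers $128 of fixed cost.

Profit = -$94 at x = 8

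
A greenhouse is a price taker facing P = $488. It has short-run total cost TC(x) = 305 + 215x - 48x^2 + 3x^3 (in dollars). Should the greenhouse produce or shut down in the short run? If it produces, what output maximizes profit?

Produce at x = 13

Variable cost is VC = 215x - 48x^2 + 3x^3, so AVC = VC/x = 215 - 48x + 3x^2 and MC = dTC/dx = 215 - 96x + 9x^2.
AVC hits its minimum where MC = AVC, at x = 8, giving min AVC = 215 - 48·8 + 3·8^2 = $23.
Since P = $488 ≥ min AVC = $23, price covers variable cost and the firm should produce.
P = MC gives -273 - 96x + 9x^2 = 0, with roots -7/3 and 13. Take the larger (rising MC): x* = 13.
Check: AVC at x = 13 is $98 ≤ P, so revenue covers variable cost.
Profit = P·x − TC = 488·13 − 1579 = $4765.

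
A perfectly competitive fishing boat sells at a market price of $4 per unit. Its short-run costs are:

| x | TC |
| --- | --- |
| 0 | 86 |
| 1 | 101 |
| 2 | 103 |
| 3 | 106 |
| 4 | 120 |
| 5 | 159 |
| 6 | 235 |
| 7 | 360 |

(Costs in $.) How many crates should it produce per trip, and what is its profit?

x = 0 (shut down); profit = -$86

Compute π = P·x − TC at each output: x=0: -86; x=1: -97; x=2: -95; x=3: -94; x=4: -104; x=5: -139; x=6: -211; x=7: -332.
Profit is highest at x = 0. Equivalently, the lowest AVC in the table is 20/3 ≈ $6.67 at x = 3, and P = $4 falls below it — price never covers variable cost, so the firm shuts down and loses only its fixed cost.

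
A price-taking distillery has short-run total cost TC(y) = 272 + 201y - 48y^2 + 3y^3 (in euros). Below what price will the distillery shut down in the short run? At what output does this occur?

The shutdown price is the minimum of AVC. VC = 201y - 48y^2 + 3y^3, so AVC = 201 - 48y + 3y^2.
At the minimum of AVC, MC = AVC. MC = 201 - 96y + 9y^2; setting MC = AVC gives 6y^2 - 48y = 0, so y = 8. min AVC = 9.
So the shutdown price is €9.

€9 per unit, at y = 8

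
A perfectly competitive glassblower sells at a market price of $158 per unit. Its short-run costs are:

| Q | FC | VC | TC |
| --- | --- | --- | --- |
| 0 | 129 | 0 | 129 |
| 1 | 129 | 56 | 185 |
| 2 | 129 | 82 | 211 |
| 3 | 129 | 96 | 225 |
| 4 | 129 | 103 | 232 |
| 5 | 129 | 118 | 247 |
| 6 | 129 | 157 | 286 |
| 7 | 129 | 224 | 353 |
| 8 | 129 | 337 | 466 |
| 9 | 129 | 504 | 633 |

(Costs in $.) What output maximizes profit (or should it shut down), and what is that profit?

Q = 8; profit = $798

Profit at each row (π = 158Q − TC): Q=0: -129; Q=1: -27; Q=2: 105; Q=3: 249; Q=4: 400; Q=5: 543; Q=6: 662; Q=7: 753; Q=8: 798; Q=9: 789.
Profit is maximized at Q = 8. AVC there is 337/8 = $42.12 ≤ P, so producing beats shutting down (which would give -$129).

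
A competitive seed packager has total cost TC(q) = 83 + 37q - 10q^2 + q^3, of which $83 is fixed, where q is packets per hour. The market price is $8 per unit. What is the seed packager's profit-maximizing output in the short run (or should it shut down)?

Shut down

Strip out fixed cost: VC = 37q - 10q^2 + q^3. Then AVC = 37 - 10q + q^2 and MC = 37 - 20q + 3q^2.
AVC hits its minimum where MC = AVC, at q = 5, giving min AVC = 37 - 10·5 + 5^2 = $12.
P = $8 lies below min AVC = $12; no output level covers variable cost.
Shutting down limits the loss to fixed cost, $83.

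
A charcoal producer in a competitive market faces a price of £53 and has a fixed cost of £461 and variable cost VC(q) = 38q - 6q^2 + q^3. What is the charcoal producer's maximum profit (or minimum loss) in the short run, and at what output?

AVC = 38 - 6q + q^2; min AVC = £29 at q = 3. Since P = £53 ≥ min AVC, the firm produces.
MC = 38 - 12q + 3q^2. Setting P = MC and taking the root on the rising branch gives q* = 5.
TR = 53·5 = 265. TC = 461 + 165 = 626. Profit = 265 − 626 = -£361.
Shutting down would mean losing the fixed cost of £461, so operating at a loss of £361 is better by £100.

Profit = -£361 at q = 5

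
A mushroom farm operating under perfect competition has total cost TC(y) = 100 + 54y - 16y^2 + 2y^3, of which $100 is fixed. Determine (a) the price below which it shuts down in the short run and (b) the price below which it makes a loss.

Shutdown price = $22; break-even price = $44

AVC = 54 - 16y + 2y^2; minimized at y = 4, giving min AVC = $22. That is the shutdown price.
ATC = 100/y + 54 - 16y + 2y^2. Setting dATC/dy = −100/y^2 − 16 + 4y = 0 gives y = 5 (since 4·5^3 − 16·5^2 = 100).
min ATC = 100/5 + 54 − 16·5 + 2·5^2 = $44. That is the break-even price.
Between these two prices the firm operates at a loss; above $44 it earns a profit.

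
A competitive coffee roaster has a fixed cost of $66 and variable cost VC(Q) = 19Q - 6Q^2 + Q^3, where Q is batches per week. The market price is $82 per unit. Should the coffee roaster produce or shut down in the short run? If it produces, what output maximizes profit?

Produce at Q = 7

Variable cost is VC = 19Q - 6Q^2 + Q^3, so AVC = VC/Q = 19 - 6Q + Q^2 and MC = dTC/dQ = 19 - 12Q + 3Q^2.
AVC hits its minimum where MC = AVC, at Q = 3, giving min AVC = 19 - 6·3 + 3^2 = $10.
P = $82 exceeds min AVC = $10, so the firm stays open.
P = MC gives -63 - 12Q + 3Q^2 = 0, with roots -3 and 7. Take the larger (rising MC): Q* = 7.
Check: AVC at Q = 7 is $26 ≤ P, so revenue covers variable cost.
Profit = P·Q − TC = 82·7 − 248 = $326.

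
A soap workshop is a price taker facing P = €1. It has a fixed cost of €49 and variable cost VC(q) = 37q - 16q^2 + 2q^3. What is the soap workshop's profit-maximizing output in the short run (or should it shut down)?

Variable cost is VC = 37q - 16q^2 + 2q^3, so AVC = VC/q = 37 - 16q + 2q^2 and MC = dTC/dq = 37 - 32q + 6q^2.
AVC is minimized where dAVC/dq = -16 + 4q = 0, at q = 4; min AVC = 37 - 16·4 + 2·4^2 = €5.
Since P = €1 < min AVC = €5, price fails to cover variable cost at any output.
The firm minimizes its loss by shutting down and losing only its fixed cost of €49.

Shut down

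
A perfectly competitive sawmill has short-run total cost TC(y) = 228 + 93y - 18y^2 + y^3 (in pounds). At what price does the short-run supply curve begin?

The shutdown price is the minimum of AVC. VC = 93y - 18y^2 + y^3, so AVC = 93 - 18y + y^2.
At the minimum of AVC, MC = AVC. MC = 93 - 36y + 3y^2; setting MC = AVC gives 2y^2 - 18y = 0, so y = 9. min AVC = 12.
For P < £12 the firm produces nothing.

£12 per unit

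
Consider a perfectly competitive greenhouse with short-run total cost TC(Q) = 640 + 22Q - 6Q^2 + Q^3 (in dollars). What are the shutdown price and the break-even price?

AVC = 22 - 6Q + Q^2; minimized at Q = 3, giving min AVC = $13. That is the shutdown price.
ATC = 640/Q + 22 - 6Q + Q^2. Setting dATC/dQ = −640/Q^2 − 6 + 2Q = 0 gives Q = 8 (since 2·8^3 − 6·8^2 = 640).
min ATC = 640/8 + 22 − 6·8 + 8^2 = $118. That is the break-even price.
For $13 ≤ P < $118 the firm produces at a loss; below $13 it shuts down.

Shutdown price = $13; break-even price = $118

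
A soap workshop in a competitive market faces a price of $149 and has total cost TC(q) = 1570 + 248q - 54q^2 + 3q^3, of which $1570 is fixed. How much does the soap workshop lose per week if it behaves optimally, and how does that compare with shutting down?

Profit = -$118 at q = 11

AVC = 248 - 54q + 3q^2 has its minimum $5 at q = 9; price $149 clears that bar, so the firm operates.
With MC = 248 - 108q + 9q^2, P = MC on the upward-sloping part at q* = 11.
TR = 149·11 = 1639. TC = 1570 + 187 = 1757. Profit = 1639 − 1757 = -$118.
That loss of $118 beats the $1570 the firm would lose by shutting down; producing recovers $1452 of fixed cost.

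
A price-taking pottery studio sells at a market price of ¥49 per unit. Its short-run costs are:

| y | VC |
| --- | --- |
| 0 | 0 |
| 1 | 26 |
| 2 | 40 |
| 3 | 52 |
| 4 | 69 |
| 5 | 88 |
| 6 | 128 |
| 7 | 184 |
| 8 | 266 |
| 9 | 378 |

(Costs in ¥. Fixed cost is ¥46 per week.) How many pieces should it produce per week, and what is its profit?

Profit at each row (π = 49y − TC): y=0: -46; y=1: -23; y=2: 12; y=3: 49; y=4: 81; y=5: 111; y=6: 120; y=7: 113; y=8: 80; y=9: 17.
Profit is maximized at y = 6. AVC there is 128/6 = ¥21.33 ≤ P, so producing beats shutting down (which would give -¥46).

y = 6; profit = ¥120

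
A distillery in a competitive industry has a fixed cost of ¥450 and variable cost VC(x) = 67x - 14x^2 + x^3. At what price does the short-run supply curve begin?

The firm shuts down when price falls below the minimum of average variable cost. AVC = VC/x = 67 - 14x + x^2.
At the minimum of AVC, MC = AVC. MC = 67 - 28x + 3x^2; setting MC = AVC gives 2x^2 - 14x = 0, so x = 7. min AVC = 18.
For P < ¥18 the firm produces nothing.

¥18 per unit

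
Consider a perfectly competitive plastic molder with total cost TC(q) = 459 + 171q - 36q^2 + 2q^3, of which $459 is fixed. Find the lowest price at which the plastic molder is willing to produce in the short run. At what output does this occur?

The shutdown price is the minimum of AVC. VC = 171q - 36q^2 + 2q^3, so AVC = 171 - 36q + 2q^2.
At the minimum of AVC, MC = AVC. MC = 171 - 72q + 6q^2; setting MC = AVC gives 4q^2 - 36q = 0, so q = 9. min AVC = 9.
The firm shuts down for any P below $9.

$9 per unit, at q = 9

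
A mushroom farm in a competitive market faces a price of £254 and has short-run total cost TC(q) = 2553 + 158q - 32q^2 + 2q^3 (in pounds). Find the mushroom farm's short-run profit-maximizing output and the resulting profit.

AVC = 158 - 32q + 2q^2 has its minimum £30 at q = 8; price £254 clears that bar, so the firm operates.
With MC = 158 - 64q + 6q^2, P = MC on the upward-sloping part at q* = 12.
TR = 254·12 = 3048. TC = 2553 + 744 = 3297. Profit = 3048 − 3297 = -£249.
That loss of £249 beats the £2553 the firm would lose by shutting down; producing recovers £2304 of fixed cost.

Profit = -£249 at q = 12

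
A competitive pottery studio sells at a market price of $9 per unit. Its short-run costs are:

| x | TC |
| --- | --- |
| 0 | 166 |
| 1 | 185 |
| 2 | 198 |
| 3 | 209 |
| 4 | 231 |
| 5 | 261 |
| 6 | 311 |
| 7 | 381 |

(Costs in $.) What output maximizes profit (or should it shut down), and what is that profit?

Tabulate TR − TC: x=0: -166; x=1: -176; x=2: -180; x=3: -182; x=4: -195; x=5: -216; x=6: -257; x=7: -318.
Profit is highest at x = 0. Equivalently, the lowest AVC in the table is 43/3 ≈ $14.33 at x = 3, and P = $9 falls below it — price never covers variable cost, so the firm shuts down and loses only its fixed cost.

x = 0 (shut down); profit = -$166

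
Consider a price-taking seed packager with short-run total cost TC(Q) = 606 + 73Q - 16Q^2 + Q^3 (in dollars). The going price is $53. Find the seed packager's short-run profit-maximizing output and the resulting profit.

AVC = 73 - 16Q + Q^2 has its minimum $9 at Q = 8; price $53 clears that bar, so the firm operates.
With MC = 73 - 32Q + 3Q^2, P = MC on the upward-sloping part at Q* = 10.
TR = 53·10 = 530. TC = 606 + 130 = 736. Profit = 530 − 736 = -$206.
By producing, the firm covers all variable cost plus $400 of fixed cost; shutting down would lose the full $606.

Profit = -$206 at Q = 10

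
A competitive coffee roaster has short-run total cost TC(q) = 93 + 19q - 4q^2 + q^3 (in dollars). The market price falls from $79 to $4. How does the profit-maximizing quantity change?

Output falls from 6 to 0 (the firm shuts down)

AVC = 19 - 4q + q^2, minimized at q = 2 where min AVC = $15. MC = 19 - 8q + 3q^2.
With P = $79 above the shutdown price, P = MC gives q = 6.
At P = $4 < min AVC = $15, price no longer covers variable cost at any output, so the firm shuts down: q = 0.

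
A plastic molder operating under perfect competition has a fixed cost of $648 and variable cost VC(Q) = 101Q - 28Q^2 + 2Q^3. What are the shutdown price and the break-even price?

Shutdown price = $3; break-even price = $83

Shutdown price = min AVC. AVC = 101 - 28Q + 2Q^2, with vertex at Q = 7 and minimum $3.
ATC = 648/Q + 101 - 28Q + 2Q^2. Setting dATC/dQ = −648/Q^2 − 28 + 4Q = 0 gives Q = 9 (since 4·9^3 − 28·9^2 = 648).
min ATC = 648/9 + 101 − 28·9 + 2·9^2 = $83. That is the break-even price.
Between these two prices the firm operates at a loss; above $83 it earns a profit.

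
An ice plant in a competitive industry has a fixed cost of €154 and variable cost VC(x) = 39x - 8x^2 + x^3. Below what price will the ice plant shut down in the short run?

€23 per unit

The shutdown price is the minimum of AVC. VC = 39x - 8x^2 + x^3, so AVC = 39 - 8x + x^2.
dAVC/dx = -8 + 2x = 0 gives x = 4. min AVC = 39 - 8·4 + 4^2 = 23.
So the shutdown price is €23.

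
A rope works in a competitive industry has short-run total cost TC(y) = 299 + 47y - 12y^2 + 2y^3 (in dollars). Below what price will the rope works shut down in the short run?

$29 per unit

The shutdown price is the minimum of AVC. VC = 47y - 12y^2 + 2y^3, so AVC = 47 - 12y + 2y^2.
dAVC/dy = -12 + 4y = 0 gives y = 3. min AVC = 47 - 12·3 + 2·3^2 = 29.
For P < $29 the firm produces nothing.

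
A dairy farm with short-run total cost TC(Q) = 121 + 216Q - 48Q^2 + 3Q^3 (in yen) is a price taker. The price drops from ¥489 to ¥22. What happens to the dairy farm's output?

AVC = 216 - 48Q + 3Q^2, minimized at Q = 8 where min AVC = ¥24. MC = 216 - 96Q + 9Q^2.
With P = ¥489 above the shutdown price, P = MC gives Q = 13.
At P = ¥22 < min AVC = ¥24, price no longer covers variable cost at any output, so the firm shuts down: Q = 0.

Output falls from 13 to 0 (the firm shuts down)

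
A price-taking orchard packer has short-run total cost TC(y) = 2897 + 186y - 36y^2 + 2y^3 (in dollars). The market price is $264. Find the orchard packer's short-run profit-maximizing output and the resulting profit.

Profit = -$193 at y = 13

AVC = 186 - 36y + 2y^2 has its minimum $24 at y = 9; price $264 clears that bar, so the firm operates.
MC = 186 - 72y + 6y^2. Setting P = MC and taking the root on the rising branch gives y* = 13.
TR = 264·13 = 3432. TC = 2897 + 728 = 3625. Profit = 3432 − 3625 = -$193.
Shutting down would mean losing the fixed cost of $2897, so operating at a loss of $193 is better by $2704.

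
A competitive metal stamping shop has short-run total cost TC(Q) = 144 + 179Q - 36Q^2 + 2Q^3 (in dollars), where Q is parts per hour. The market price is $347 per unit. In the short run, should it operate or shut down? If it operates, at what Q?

Produce at Q = 14

Variable cost is VC = 179Q - 36Q^2 + 2Q^3, so AVC = VC/Q = 179 - 36Q + 2Q^2 and MC = dTC/dQ = 179 - 72Q + 6Q^2.
The AVC parabola has its vertex at Q = 36/4 = 9, where AVC = 179 - 36·9 + 2·9^2 = $17.
P = $347 exceeds min AVC = $17, so the firm stays open.
P = MC gives -168 - 72Q + 6Q^2 = 0, with roots -2 and 14. Take the larger (rising MC): Q* = 14.
Check: AVC at Q = 14 is $67 ≤ P, so revenue covers variable cost.
Profit = P·Q − TC = 347·14 − 1082 = $3776.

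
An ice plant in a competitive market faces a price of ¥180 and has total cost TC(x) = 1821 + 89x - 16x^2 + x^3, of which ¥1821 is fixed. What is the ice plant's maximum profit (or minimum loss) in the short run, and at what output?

Profit = -¥131 at x = 13

AVC = 89 - 16x + x^2 has its minimum ¥25 at x = 8; price ¥180 clears that bar, so the firm operates.
MC = 89 - 32x + 3x^2. Setting P = MC and taking the root on the rising branch gives x* = 13.
TR = 180·13 = 2340. TC = 1821 + 650 = 2471. Profit = 2340 − 2471 = -¥131.
Shutting down would mean losing the fixed cost of ¥1821, so operating at a loss of ¥131 is better by ¥1690.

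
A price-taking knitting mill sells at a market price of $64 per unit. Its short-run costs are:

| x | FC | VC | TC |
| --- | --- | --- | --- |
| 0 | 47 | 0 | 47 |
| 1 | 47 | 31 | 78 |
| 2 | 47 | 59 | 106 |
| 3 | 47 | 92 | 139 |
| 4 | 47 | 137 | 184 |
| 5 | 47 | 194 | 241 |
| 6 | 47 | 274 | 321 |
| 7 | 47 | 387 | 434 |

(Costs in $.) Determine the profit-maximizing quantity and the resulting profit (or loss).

Profit at each row (π = 64x − TC): x=0: -47; x=1: -14; x=2: 22; x=3: 53; x=4: 72; x=5: 79; x=6: 63; x=7: 14.
Profit is maximized at x = 5. AVC there is 194/5 = $38.80 ≤ P, so producing beats shutting down (which would give -$47).

x = 5; profit = $79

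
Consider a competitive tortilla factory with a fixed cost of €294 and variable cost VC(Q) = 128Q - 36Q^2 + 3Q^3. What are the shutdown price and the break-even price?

AVC = 128 - 36Q + 3Q^2; minimized at Q = 6, giving min AVC = €20. That is the shutdown price.
ATC = 294/Q + 128 - 36Q + 3Q^2. Setting dATC/dQ = −294/Q^2 − 36 + 6Q = 0 gives Q = 7 (since 6·7^3 − 36·7^2 = 294).
min ATC = 294/7 + 128 − 36·7 + 3·7^2 = €65. That is the break-even price.
Between these two prices the firm operates at a loss; above €65 it earns a profit.

Shutdown price = €20; break-even price = €65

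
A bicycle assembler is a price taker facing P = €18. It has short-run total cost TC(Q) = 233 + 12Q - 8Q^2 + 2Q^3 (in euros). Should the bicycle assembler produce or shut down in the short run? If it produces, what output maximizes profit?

Produce at Q = 3

Strip out fixed cost: VC = 12Q - 8Q^2 + 2Q^3. Then AVC = 12 - 8Q + 2Q^2 and MC = 12 - 16Q + 6Q^2.
AVC is minimized where dAVC/dQ = -8 + 4Q = 0, at Q = 2; min AVC = 12 - 8·2 + 2·2^2 = €4.
Because €18 ≥ €4, revenue can cover variable cost; the firm operates.
P = MC gives -6 - 16Q + 6Q^2 = 0, with roots -1/3 and 3. Take the larger (rising MC): Q* = 3.
Check: AVC at Q = 3 is €6 ≤ P, so revenue covers variable cost.
Profit = P·Q − TC = 18·3 − 251 = -€197, a loss, but smaller than the €233 fixed cost the firm would lose by shutting down.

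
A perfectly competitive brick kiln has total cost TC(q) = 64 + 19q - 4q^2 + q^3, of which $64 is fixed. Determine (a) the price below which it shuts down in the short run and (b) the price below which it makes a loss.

AVC = 19 - 4q + q^2; minimized at q = 2, giving min AVC = $15. That is the shutdown price.
ATC = 64/q + 19 - 4q + q^2. Setting dATC/dq = −64/q^2 − 4 + 2q = 0 gives q = 4 (since 2·4^3 − 4·4^2 = 64).
min ATC = 64/4 + 19 − 4·4 + 4^2 = $35. That is the break-even price.
Between these two prices the firm operates at a loss; above $35 it earns a profit.

Shutdown price = $15; break-even price = $35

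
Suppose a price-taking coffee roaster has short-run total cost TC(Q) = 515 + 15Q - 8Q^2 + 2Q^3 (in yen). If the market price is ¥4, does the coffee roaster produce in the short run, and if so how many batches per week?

Shut down

Strip out fixed cost: VC = 15Q - 8Q^2 + 2Q^3. Then AVC = 15 - 8Q + 2Q^2 and MC = 15 - 16Q + 6Q^2.
The AVC parabola has its vertex at Q = 8/4 = 2, where AVC = 15 - 8·2 + 2·2^2 = ¥7.
Since P = ¥4 < min AVC = ¥7, price fails to cover variable cost at any output.
Best response: produce nothing and absorb the ¥515 fixed cost.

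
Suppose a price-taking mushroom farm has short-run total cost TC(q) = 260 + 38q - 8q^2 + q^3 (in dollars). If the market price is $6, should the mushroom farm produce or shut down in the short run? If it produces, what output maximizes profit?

Variable cost is VC = 38q - 8q^2 + q^3, so AVC = VC/q = 38 - 8q + q^2 and MC = dTC/dq = 38 - 16q + 3q^2.
The AVC parabola has its vertex at q = 8/2 = 4, where AVC = 38 - 8·4 + 4^2 = $22.
Since P = $6 < min AVC = $22, price fails to cover variable cost at any output.
The firm minimizes its loss by shutting down and losing only its fixed cost of $260.

Shut down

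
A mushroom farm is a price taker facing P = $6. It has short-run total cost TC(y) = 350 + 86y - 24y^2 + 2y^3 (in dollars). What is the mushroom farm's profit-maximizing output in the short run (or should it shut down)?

Shut down

Variable cost is VC = 86y - 24y^2 + 2y^3, so AVC = VC/y = 86 - 24y + 2y^2 and MC = dTC/dy = 86 - 48y + 6y^2.
AVC hits its minimum where MC = AVC, at y = 6, giving min AVC = 86 - 24·6 + 2·6^2 = $14.
Since P = $6 < min AVC = $14, price fails to cover variable cost at any output.
Shutting down limits the loss to fixed cost, $350.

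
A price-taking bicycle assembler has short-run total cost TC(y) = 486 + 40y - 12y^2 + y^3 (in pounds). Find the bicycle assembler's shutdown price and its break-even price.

Shutdown price = £4; break-even price = £67

Shutdown price = min AVC. AVC = 40 - 12y + y^2, with vertex at y = 6 and minimum £4.
ATC = 486/y + 40 - 12y + y^2. Setting dATC/dy = −486/y^2 − 12 + 2y = 0 gives y = 9 (since 2·9^3 − 12·9^2 = 486).
min ATC = 486/9 + 40 − 12·9 + 9^2 = £67. That is the break-even price.
Between these two prices the firm operates at a loss; above £67 it earns a profit.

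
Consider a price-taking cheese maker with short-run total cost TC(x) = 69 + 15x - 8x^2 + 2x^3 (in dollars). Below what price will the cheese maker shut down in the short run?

$7 per unit

The shutdown price is the minimum of AVC. VC = 15x - 8x^2 + 2x^3, so AVC = 15 - 8x + 2x^2.
dAVC/dx = -8 + 4x = 0 gives x = 2. min AVC = 15 - 8·2 + 2·2^2 = 7.
The firm shuts down for any P below $7.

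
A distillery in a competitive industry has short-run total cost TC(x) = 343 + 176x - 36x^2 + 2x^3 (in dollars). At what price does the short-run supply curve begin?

The shutdown price is the minimum of AVC. VC = 176x - 36x^2 + 2x^3, so AVC = 176 - 36x + 2x^2.
At the minimum of AVC, MC = AVC. MC = 176 - 72x + 6x^2; setting MC = AVC gives 4x^2 - 36x = 0, so x = 9. min AVC = 14.
So the shutdown price is $14.

$14 per unit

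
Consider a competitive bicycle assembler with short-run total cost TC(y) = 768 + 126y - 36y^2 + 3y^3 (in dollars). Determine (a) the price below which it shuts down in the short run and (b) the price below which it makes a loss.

Shutdown price = $18; break-even price = $126

Shutdown price = min AVC. AVC = 126 - 36y + 3y^2, with vertex at y = 6 and minimum $18.
ATC = 768/y + 126 - 36y + 3y^2. Setting dATC/dy = −768/y^2 − 36 + 6y = 0 gives y = 8 (since 6·8^3 − 36·8^2 = 768).
min ATC = 768/8 + 126 − 36·8 + 3·8^2 = $126. That is the break-even price.
For $18 ≤ P < $126 the firm produces at a loss; below $18 it shuts down.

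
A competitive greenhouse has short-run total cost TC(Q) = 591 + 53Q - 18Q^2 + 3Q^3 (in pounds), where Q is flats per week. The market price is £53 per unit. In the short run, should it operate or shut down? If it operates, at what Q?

Produce at Q = 4

Strip out fixed cost: VC = 53Q - 18Q^2 + 3Q^3. Then AVC = 53 - 18Q + 3Q^2 and MC = 53 - 36Q + 9Q^2.
AVC hits its minimum where MC = AVC, at Q = 3, giving min AVC = 53 - 18·3 + 3·3^2 = £26.
P = £53 exceeds min AVC = £26, so the firm stays open.
Set P = MC: 53 = 53 - 36Q + 9Q^2 → -36Q + 9Q^2 = 0. The roots are Q = 0 and Q = 4; the profit-maximizing output is on the rising part of MC, so Q* = 4.
Check: AVC at Q = 4 is £29 ≤ P, so revenue covers variable cost.
Profit = P·Q − TC = 53·4 − 707 = -£495, a loss, but smaller than the £591 fixed cost the firm would lose by shutting down.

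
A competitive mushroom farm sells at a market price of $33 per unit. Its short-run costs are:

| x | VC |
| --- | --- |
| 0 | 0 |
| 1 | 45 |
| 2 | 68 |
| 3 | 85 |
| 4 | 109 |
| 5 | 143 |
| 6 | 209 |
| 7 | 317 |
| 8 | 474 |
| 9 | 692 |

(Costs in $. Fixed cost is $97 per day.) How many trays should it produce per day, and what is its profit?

x = 4; profit = -$74

Tabulate TR − TC: x=0: -97; x=1: -109; x=2: -99; x=3: -83; x=4: -74; x=5: -75; x=6: -108; x=7: -183; x=8: -307; x=9: -492.
Profit is maximized at x = 4. AVC there is 109/4 = $27.25 ≤ P, so producing beats shutting down (which would give -$97).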